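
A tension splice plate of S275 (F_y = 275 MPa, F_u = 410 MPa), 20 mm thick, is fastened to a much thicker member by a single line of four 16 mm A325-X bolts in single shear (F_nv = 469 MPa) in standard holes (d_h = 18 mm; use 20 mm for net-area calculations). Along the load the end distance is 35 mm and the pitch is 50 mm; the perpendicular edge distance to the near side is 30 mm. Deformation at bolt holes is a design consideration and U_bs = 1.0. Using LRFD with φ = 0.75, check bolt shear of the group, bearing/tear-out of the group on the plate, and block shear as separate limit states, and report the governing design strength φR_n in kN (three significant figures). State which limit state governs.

283 kN (bolt shear governs)

Bolt shear: A_b = π·16²/4 = 201.1 mm²; R_n = 469 × 201.1 × 4 × 1 / 1000 = 377.2 kN → 0.75 × 377.2 = 283 kN.
Bearing: edge l_c = 26, r_n = 255.8 kN; interior l_c = 32, r_n = 314.9 kN; R_n = 255.8 + 3·314.9 = 1200 kN → 900 kN.
Block shear: A_gv = 3700, A_nv = 2300, A_nt = 400 mm²; R_n = min(0.6F_uA_nv, 0.6F_yA_gv) + U_bs·F_u·A_nt = 729.8 kN → 547 kN.
Bolt shear governs: 283 kN.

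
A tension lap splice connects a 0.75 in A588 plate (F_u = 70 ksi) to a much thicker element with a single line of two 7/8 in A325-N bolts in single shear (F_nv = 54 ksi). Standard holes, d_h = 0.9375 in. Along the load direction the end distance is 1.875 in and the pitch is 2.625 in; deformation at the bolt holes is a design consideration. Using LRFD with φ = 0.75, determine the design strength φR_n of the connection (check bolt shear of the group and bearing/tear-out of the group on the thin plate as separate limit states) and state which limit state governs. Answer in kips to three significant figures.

48.7 kips (bolt shear governs)

Bolt shear: A_b = π·0.875²/4 = 0.6013 in²; R_n = 54 × 0.6013 × 2 × 1 = 64.94 kips → 0.75 × 64.94 = 48.7 kips.
Bearing (1.2 l_c t F_u ≤ 2.4 d t F_u): upper limit = 2.4·0.875·0.75·70 = 110.3 kips.
  Edge l_c = 1.875 − 0.9375/2 = 1.406 → r_n = 88.59 kips; interior l_c = 2.625 − 0.9375 = 1.688 → r_n = 106.3 kips.
  R_n,bearing = 1·88.59 + 1·106.3 = 194.9 kips → 0.75 × 194.9 = 146 kips.
Bolt shear governs: 48.7 kips.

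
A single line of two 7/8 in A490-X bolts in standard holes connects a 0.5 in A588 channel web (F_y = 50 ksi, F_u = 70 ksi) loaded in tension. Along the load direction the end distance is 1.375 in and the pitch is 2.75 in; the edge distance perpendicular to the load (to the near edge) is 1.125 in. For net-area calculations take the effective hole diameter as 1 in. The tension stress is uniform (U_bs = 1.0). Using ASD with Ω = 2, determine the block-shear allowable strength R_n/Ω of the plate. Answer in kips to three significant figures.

38.5 kips

Shear plane L_v = 1.375 + 1·2.75 = 4.125 in; A_gv = 4.125 × 0.5 = 2.062 in².
A_nv = (4.125 − 1.5·1) × 0.5 = 1.312 in².
A_nt = (1.125 − 0.5·1) × 0.5 = 0.3125 in².
0.6 F_u A_nv = 55.12 kips; 0.6 F_y A_gv = 61.88 kips → shear rupture governs the shear term.
R_n = 55.12 + 1.0 × 70 × 0.3125 = 77 kips.
Allowable strength R_n/Ω = 77 / 2 = 38.5 kips.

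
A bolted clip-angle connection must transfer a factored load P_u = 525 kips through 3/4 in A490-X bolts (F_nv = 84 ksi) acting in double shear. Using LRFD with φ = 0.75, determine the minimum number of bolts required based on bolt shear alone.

A_b = π·0.75²/4 = 0.4418 in².
Per-bolt design strength φR_n = 0.75 × 84 × 0.4418 × 2 = 55.67 kips.
n ≥ 525 / 55.67 = 9.431 → use 10 bolts.

10 bolts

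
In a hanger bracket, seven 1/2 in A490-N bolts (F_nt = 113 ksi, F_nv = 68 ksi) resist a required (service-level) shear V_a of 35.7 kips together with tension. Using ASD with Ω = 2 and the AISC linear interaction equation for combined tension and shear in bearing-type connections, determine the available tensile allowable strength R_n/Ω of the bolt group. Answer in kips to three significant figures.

41.6 kips

A_b = π·0.5²/4 = 0.1963 in²; f_rv = 35.7 / (7 × 0.1963) = 25.97 ksi.
F'_nt = 1.3 F_nt − (Ω F_nt / F_nv) f_rv = 1.3·113 − (2·113/68)·25.97 = 60.57 ksi, capped at F_nt → F'_nt = 60.57 ksi.
R_n = F'_nt · A_b · n = 60.57 × 0.1963 × 7 = 83.26 kips.
Allowable strength R_n/Ω = 83.26 / 2 = 41.6 kips.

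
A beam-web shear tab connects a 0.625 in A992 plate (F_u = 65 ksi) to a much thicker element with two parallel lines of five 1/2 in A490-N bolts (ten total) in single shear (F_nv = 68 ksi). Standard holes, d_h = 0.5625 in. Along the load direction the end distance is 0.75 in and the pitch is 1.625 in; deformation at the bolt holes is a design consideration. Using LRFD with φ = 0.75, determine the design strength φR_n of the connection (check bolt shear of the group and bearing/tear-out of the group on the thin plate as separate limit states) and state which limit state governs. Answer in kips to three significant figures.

100 kips (bolt shear governs)

Bolt shear: A_b = π·0.5²/4 = 0.1963 in²; R_n = 68 × 0.1963 × 10 × 1 = 133.5 kips → 0.75 × 133.5 = 100 kips.
Bearing (1.2 l_c t F_u ≤ 2.4 d t F_u): upper limit = 2.4·0.5·0.625·65 = 48.75 kips.
  Edge l_c = 0.75 − 0.5625/2 = 0.4688 → r_n = 22.85 kips; interior l_c = 1.625 − 0.5625 = 1.062 → r_n = 48.75 kips.
  R_n,bearing = 2·22.85 + 8·48.75 = 435.7 kips → 0.75 × 435.7 = 327 kips.
Bolt shear governs: 100 kips.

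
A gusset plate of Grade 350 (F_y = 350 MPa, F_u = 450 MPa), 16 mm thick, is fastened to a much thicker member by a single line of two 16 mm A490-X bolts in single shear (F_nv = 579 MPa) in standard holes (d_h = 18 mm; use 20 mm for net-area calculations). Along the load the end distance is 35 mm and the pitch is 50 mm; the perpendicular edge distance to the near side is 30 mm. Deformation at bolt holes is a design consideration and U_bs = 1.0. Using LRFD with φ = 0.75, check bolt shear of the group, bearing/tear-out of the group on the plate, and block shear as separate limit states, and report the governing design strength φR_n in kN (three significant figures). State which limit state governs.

Bolt shear: A_b = π·16²/4 = 201.1 mm²; R_n = 579 × 201.1 × 2 × 1 / 1000 = 232.8 kN → 0.75 × 232.8 = 175 kN.
Bearing: edge l_c = 26, r_n = 224.6 kN; interior l_c = 32, r_n = 276.5 kN; R_n = 224.6 + 1·276.5 = 501.1 kN → 376 kN.
Block shear: A_gv = 1360, A_nv = 880, A_nt = 320 mm²; R_n = min(0.6F_uA_nv, 0.6F_yA_gv) + U_bs·F_u·A_nt = 381.6 kN → 286 kN.
Bolt shear governs: 175 kN.

175 kN (bolt shear governs)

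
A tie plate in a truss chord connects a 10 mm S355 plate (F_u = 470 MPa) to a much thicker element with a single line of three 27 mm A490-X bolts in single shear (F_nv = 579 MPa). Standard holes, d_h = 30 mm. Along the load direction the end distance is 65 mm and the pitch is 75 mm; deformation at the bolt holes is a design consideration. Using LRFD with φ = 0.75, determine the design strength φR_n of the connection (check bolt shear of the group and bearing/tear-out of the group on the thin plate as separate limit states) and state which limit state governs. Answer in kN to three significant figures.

Bolt shear: A_b = π·27²/4 = 572.6 mm²; R_n = 579 × 572.6 × 3 × 1 / 1000 = 994.5 kN → 0.75 × 994.5 = 746 kN.
Bearing (1.2 l_c t F_u ≤ 2.4 d t F_u): upper limit = 2.4·27·10·470 / 1000 = 304.6 kN.
  Edge l_c = 65 − 30/2 = 50 → r_n = 282 kN; interior l_c = 75 − 30 = 45 → r_n = 253.8 kN.
  R_n,bearing = 1·282 + 2·253.8 = 789.6 kN → 0.75 × 789.6 = 592 kN.
Bearing governs: 592 kN.

592 kN (bearing governs)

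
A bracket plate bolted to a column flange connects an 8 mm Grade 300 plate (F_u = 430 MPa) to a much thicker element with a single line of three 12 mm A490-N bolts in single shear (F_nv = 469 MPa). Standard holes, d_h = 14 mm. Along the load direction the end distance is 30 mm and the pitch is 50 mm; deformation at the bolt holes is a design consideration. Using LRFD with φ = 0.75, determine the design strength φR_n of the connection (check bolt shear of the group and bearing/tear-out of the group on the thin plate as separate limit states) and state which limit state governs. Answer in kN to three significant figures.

119 kN (bolt shear governs)

Bolt shear: A_b = π·12²/4 = 113.1 mm²; R_n = 469 × 113.1 × 3 × 1 / 1000 = 159.1 kN → 0.75 × 159.1 = 119 kN.
Bearing (1.2 l_c t F_u ≤ 2.4 d t F_u): upper limit = 2.4·12·8·430 / 1000 = 99.07 kN.
  Edge l_c = 30 − 14/2 = 23 → r_n = 94.94 kN; interior l_c = 50 − 14 = 36 → r_n = 99.07 kN.
  R_n,bearing = 1·94.94 + 2·99.07 = 293.1 kN → 0.75 × 293.1 = 220 kN.
Bolt shear governs: 119 kN.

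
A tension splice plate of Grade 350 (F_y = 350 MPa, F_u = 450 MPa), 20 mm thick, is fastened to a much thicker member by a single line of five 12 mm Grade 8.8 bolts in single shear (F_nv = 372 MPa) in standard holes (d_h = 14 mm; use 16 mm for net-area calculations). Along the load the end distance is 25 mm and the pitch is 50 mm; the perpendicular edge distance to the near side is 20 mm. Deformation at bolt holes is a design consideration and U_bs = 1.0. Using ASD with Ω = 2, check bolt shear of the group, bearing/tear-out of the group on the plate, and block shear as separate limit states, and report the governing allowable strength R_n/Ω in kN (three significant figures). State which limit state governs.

Bolt shear: A_b = π·12²/4 = 113.1 mm²; R_n = 372 × 113.1 × 5 × 1 / 1000 = 210.4 kN → 210.4 / 2 = 105 kN.
Bearing: edge l_c = 18, r_n = 194.4 kN; interior l_c = 36, r_n = 259.2 kN; R_n = 194.4 + 4·259.2 = 1231 kN → 616 kN.
Block shear: A_gv = 4500, A_nv = 3060, A_nt = 240 mm²; R_n = min(0.6F_uA_nv, 0.6F_yA_gv) + U_bs·F_u·A_nt = 934.2 kN → 467 kN.
Bolt shear governs: 105 kN.

105 kN (bolt shear governs)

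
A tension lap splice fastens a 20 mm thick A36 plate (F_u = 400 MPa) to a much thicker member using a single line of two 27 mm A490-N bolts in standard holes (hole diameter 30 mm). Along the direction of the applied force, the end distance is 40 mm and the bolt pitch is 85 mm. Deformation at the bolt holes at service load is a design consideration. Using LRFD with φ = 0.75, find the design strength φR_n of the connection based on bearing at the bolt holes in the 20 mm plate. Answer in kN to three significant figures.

Per bolt r_n = 1.2 l_c t F_u ≤ 2.4 d t F_u; upper limit = 2.4 × 27 × 20 × 400 / 1000 = 518.4 kN.
Edge bolt: l_c = 40 − 30/2 = 25 mm → 1.2 × 25 × 20 × 400 / 1000 = 240 → r_n = 240 kN.
Interior bolts: l_c = 85 − 30 = 55 mm → 1.2 × 55 × 20 × 400 / 1000 = 528 → r_n = 518.4 kN.
R_n = 1 × 240 + 1 × 518.4 = 758.4 kN.
Design strength φR_n = 0.75 × 758.4 = 569 kN.

569 kN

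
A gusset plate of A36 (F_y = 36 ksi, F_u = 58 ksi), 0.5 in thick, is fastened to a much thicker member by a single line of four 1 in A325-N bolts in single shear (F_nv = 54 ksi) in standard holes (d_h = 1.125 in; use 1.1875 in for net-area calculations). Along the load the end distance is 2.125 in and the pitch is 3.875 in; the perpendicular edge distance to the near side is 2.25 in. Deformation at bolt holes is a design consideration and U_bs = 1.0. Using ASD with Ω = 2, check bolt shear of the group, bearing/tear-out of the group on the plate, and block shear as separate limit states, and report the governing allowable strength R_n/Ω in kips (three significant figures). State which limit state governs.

Bolt shear: A_b = π·1²/4 = 0.7854 in²; R_n = 54 × 0.7854 × 4 × 1 = 169.6 kips → 169.6 / 2 = 84.8 kips.
Bearing: edge l_c = 1.562, r_n = 54.38 kips; interior l_c = 2.75, r_n = 69.6 kips; R_n = 54.38 + 3·69.6 = 263.2 kips → 132 kips.
Block shear: A_gv = 6.875, A_nv = 4.797, A_nt = 0.8281 in²; R_n = min(0.6F_uA_nv, 0.6F_yA_gv) + U_bs·F_u·A_nt = 196.5 kips → 98.3 kips.
Bolt shear governs: 84.8 kips.

84.8 kips (bolt shear governs)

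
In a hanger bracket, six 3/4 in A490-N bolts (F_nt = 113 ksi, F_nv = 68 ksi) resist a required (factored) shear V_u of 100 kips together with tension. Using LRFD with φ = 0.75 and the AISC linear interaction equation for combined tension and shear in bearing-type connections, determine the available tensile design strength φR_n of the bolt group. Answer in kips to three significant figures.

126 kips

A_b = π·0.75²/4 = 0.4418 in²; f_rv = 100 / (6 × 0.4418) = 37.73 ksi.
F'_nt = 1.3 F_nt − (F_nt / φF_nv) f_rv = 1.3·113 − (113/(0.75·68))·37.73 = 63.31 ksi, capped at F_nt → F'_nt = 63.31 ksi.
R_n = F'_nt · A_b · n = 63.31 × 0.4418 × 6 = 167.8 kips.
Design strength φR_n = 0.75 × 167.8 = 126 kips.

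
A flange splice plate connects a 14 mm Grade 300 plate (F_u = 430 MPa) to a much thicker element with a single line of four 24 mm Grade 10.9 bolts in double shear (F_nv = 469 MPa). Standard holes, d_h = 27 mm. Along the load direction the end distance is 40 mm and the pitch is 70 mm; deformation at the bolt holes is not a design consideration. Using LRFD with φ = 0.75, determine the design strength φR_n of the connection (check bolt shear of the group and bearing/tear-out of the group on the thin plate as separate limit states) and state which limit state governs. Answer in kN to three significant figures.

Bolt shear: A_b = π·24²/4 = 452.4 mm²; R_n = 469 × 452.4 × 4 × 2 / 1000 = 1697 kN → 0.75 × 1697 = 1270 kN.
Bearing (1.5 l_c t F_u ≤ 3.0 d t F_u): upper limit = 3.0·24·14·430 / 1000 = 433.4 kN.
  Edge l_c = 40 − 27/2 = 26.5 → r_n = 239.3 kN; interior l_c = 70 − 27 = 43 → r_n = 388.3 kN.
  R_n,bearing = 1·239.3 + 3·388.3 = 1404 kN → 0.75 × 1404 = 1050 kN.
Bearing governs: 1050 kN.

1050 kN (bearing governs)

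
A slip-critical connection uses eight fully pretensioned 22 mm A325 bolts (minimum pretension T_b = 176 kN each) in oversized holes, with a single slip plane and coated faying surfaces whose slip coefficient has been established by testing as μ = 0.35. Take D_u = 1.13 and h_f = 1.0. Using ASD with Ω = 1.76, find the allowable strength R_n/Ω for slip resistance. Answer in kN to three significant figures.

316 kN

R_n = μ · D_u · h_f · T_b · n_s · n_b = 0.35 × 1.13 × 1.0 × 176 × 1 × 8 = 556.9 kN.
Allowable strength R_n/Ω = 556.9 / 1.76 = 316 kN.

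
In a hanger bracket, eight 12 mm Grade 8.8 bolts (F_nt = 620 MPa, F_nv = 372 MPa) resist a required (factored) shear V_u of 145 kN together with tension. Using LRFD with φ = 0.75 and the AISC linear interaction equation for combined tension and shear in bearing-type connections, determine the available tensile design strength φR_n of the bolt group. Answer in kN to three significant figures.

305 kN

A_b = π·12²/4 = 113.1 mm²; f_rv = 145 × 1000 / (8 × 113.1) = 160.3 MPa.
F'_nt = 1.3 F_nt − (F_nt / φF_nv) f_rv = 1.3·620 − (620/(0.75·372))·160.3 = 449.9 MPa, capped at F_nt → F'_nt = 449.9 MPa.
R_n = F'_nt · A_b · n = 449.9 × 113.1 × 8 / 1000 = 407 kN.
Design strength φR_n = 0.75 × 407 = 305 kN.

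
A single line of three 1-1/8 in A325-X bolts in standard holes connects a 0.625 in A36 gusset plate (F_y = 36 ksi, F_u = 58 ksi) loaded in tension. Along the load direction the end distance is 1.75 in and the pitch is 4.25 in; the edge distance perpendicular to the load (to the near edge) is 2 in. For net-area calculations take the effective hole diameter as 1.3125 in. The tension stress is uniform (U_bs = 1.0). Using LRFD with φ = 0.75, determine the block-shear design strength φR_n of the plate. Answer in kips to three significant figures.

Shear plane L_v = 1.75 + 2·4.25 = 10.25 in; A_gv = 10.25 × 0.625 = 6.406 in².
A_nv = (10.25 − 2.5·1.3125) × 0.625 = 4.355 in².
A_nt = (2 − 0.5·1.3125) × 0.625 = 0.8398 in².
0.6 F_u A_nv = 151.6 kips; 0.6 F_y A_gv = 138.4 kips → shear yielding governs the shear term.
R_n = 138.4 + 1.0 × 58 × 0.8398 = 187.1 kips.
Design strength φR_n = 0.75 × 187.1 = 140 kips.

140 kips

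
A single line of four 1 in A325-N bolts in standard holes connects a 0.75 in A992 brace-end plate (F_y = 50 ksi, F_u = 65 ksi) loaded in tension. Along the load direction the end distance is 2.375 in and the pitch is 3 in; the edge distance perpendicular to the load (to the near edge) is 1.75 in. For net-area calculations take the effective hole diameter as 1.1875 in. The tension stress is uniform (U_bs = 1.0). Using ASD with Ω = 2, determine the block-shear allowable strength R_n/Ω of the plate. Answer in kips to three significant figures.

134 kips

Shear plane L_v = 2.375 + 3·3 = 11.38 in; A_gv = 11.38 × 0.75 = 8.531 in².
A_nv = (11.38 − 3.5·1.1875) × 0.75 = 5.414 in².
A_nt = (1.75 − 0.5·1.1875) × 0.75 = 0.8672 in².
0.6 F_u A_nv = 211.1 kips; 0.6 F_y A_gv = 255.9 kips → shear rupture governs the shear term.
R_n = 211.1 + 1.0 × 65 × 0.8672 = 267.5 kips.
Allowable strength R_n/Ω = 267.5 / 2 = 134 kips.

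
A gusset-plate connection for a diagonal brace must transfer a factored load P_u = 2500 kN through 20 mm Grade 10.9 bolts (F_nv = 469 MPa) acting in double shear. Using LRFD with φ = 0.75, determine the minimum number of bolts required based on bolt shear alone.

A_b = π·20²/4 = 314.2 mm².
Per-bolt design strength φR_n = 0.75 × 469 × 314.2 × 2 / 1000 = 221 kN.
n ≥ 2500 / 221 = 11.31 → use 12 bolts.

12 bolts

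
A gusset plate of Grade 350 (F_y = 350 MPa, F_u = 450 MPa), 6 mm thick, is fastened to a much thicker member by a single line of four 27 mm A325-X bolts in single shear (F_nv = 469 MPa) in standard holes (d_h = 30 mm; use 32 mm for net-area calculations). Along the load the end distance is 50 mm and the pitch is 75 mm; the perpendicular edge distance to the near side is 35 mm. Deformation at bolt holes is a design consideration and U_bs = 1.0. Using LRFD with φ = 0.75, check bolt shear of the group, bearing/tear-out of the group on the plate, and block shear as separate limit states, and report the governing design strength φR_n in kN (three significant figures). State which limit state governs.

237 kN (block shear governs)

Bolt shear: A_b = π·27²/4 = 572.6 mm²; R_n = 469 × 572.6 × 4 × 1 / 1000 = 1074 kN → 0.75 × 1074 = 806 kN.
Bearing: edge l_c = 35, r_n = 113.4 kN; interior l_c = 45, r_n = 145.8 kN; R_n = 113.4 + 3·145.8 = 550.8 kN → 413 kN.
Block shear: A_gv = 1650, A_nv = 978, A_nt = 114 mm²; R_n = min(0.6F_uA_nv, 0.6F_yA_gv) + U_bs·F_u·A_nt = 315.4 kN → 237 kN.
Block shear governs: 237 kN.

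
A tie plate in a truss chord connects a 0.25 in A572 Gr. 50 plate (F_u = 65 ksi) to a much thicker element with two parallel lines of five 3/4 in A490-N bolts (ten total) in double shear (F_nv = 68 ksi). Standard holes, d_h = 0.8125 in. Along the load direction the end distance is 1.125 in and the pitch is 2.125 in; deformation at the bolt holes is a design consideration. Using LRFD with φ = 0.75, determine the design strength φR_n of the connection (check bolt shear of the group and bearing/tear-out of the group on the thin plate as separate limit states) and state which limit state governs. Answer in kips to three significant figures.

175 kips (bearing governs)

Bolt shear: A_b = π·0.75²/4 = 0.4418 in²; R_n = 68 × 0.4418 × 10 × 2 = 600.8 kips → 0.75 × 600.8 = 451 kips.
Bearing (1.2 l_c t F_u ≤ 2.4 d t F_u): upper limit = 2.4·0.75·0.25·65 = 29.25 kips.
  Edge l_c = 1.125 − 0.8125/2 = 0.7188 → r_n = 14.02 kips; interior l_c = 2.125 − 0.8125 = 1.312 → r_n = 25.59 kips.
  R_n,bearing = 2·14.02 + 8·25.59 = 232.8 kips → 0.75 × 232.8 = 175 kips.
Bearing governs: 175 kips.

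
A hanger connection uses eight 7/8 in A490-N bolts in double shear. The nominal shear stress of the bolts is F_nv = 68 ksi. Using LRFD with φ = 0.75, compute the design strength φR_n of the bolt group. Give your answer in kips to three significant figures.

491 kips

A_b = π × 0.875² / 4 = 0.6013 in².
R_n = F_nv · A_b · n · n_s = 68 × 0.6013 × 8 × 2 = 654.2 kips.
Design strength φR_n = 0.75 × 654.2 = 491 kips.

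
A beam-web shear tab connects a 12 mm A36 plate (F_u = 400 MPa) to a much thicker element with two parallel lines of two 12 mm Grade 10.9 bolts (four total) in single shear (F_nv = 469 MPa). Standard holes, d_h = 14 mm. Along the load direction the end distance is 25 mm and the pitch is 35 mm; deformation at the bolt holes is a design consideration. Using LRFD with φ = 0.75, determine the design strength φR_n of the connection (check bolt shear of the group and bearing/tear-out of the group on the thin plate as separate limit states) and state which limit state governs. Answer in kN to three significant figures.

159 kN (bolt shear governs)

Bolt shear: A_b = π·12²/4 = 113.1 mm²; R_n = 469 × 113.1 × 4 × 1 / 1000 = 212.2 kN → 0.75 × 212.2 = 159 kN.
Bearing (1.2 l_c t F_u ≤ 2.4 d t F_u): upper limit = 2.4·12·12·400 / 1000 = 138.2 kN.
  Edge l_c = 25 − 14/2 = 18 → r_n = 103.7 kN; interior l_c = 35 − 14 = 21 → r_n = 121 kN.
  R_n,bearing = 2·103.7 + 2·121 = 449.3 kN → 0.75 × 449.3 = 337 kN.
Bolt shear governs: 159 kN.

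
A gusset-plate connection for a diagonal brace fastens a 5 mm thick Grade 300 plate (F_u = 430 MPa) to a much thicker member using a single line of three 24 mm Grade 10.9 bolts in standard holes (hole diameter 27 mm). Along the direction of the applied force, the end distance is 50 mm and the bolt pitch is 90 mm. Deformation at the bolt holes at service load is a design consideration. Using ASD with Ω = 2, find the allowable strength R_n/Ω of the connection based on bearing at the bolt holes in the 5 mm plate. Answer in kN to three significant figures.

Per bolt r_n = 1.2 l_c t F_u ≤ 2.4 d t F_u; upper limit = 2.4 × 24 × 5 × 430 / 1000 = 123.8 kN.
Edge bolt: l_c = 50 − 27/2 = 36.5 mm → 1.2 × 36.5 × 5 × 430 / 1000 = 94.17 → r_n = 94.17 kN.
Interior bolts: l_c = 90 − 27 = 63 mm → 1.2 × 63 × 5 × 430 / 1000 = 162.5 → r_n = 123.8 kN.
R_n = 1 × 94.17 + 2 × 123.8 = 341.9 kN.
Allowable strength R_n/Ω = 341.9 / 2 = 171 kN.

171 kN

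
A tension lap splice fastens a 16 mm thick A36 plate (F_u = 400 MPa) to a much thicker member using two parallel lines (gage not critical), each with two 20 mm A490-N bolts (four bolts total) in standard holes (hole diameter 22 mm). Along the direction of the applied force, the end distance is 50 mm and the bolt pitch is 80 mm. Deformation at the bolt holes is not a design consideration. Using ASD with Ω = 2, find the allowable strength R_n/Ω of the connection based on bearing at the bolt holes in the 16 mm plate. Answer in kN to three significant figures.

Per bolt r_n = 1.5 l_c t F_u ≤ 3.0 d t F_u; upper limit = 3.0 × 20 × 16 × 400 / 1000 = 384 kN.
Edge bolt: l_c = 50 − 22/2 = 39 mm → 1.5 × 39 × 16 × 400 / 1000 = 374.4 → r_n = 374.4 kN.
Interior bolts: l_c = 80 − 22 = 58 mm → 1.5 × 58 × 16 × 400 / 1000 = 556.8 → r_n = 384 kN.
R_n = 2 × 374.4 + 2 × 384 = 1517 kN.
Allowable strength R_n/Ω = 1517 / 2 = 758 kN.

758 kN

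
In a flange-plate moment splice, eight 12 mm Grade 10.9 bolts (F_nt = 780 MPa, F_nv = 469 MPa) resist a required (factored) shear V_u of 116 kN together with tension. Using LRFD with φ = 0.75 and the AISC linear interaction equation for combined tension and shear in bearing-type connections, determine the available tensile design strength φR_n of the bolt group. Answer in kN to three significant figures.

A_b = π·12²/4 = 113.1 mm²; f_rv = 116 × 1000 / (8 × 113.1) = 128.2 MPa.
F'_nt = 1.3 F_nt − (F_nt / φF_nv) f_rv = 1.3·780 − (780/(0.75·469))·128.2 = 729.7 MPa, capped at F_nt → F'_nt = 729.7 MPa.
R_n = F'_nt · A_b · n = 729.7 × 113.1 × 8 / 1000 = 660.2 kN.
Design strength φR_n = 0.75 × 660.2 = 495 kN.

495 kN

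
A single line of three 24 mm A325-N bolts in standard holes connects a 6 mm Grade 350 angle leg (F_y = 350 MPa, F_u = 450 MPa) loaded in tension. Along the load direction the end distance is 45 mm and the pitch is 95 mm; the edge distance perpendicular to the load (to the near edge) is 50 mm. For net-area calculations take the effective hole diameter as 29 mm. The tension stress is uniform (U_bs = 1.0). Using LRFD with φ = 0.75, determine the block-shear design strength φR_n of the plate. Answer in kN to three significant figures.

Shear plane L_v = 45 + 2·95 = 235 mm; A_gv = 235 × 6 = 1410 mm².
A_nv = (235 − 2.5·29) × 6 = 975 mm².
A_nt = (50 − 0.5·29) × 6 = 213 mm².
0.6 F_u A_nv = 263.2 kN; 0.6 F_y A_gv = 296.1 kN → shear rupture governs the shear term.
R_n = 263.2 + 1.0 × 450 × 213 / 1000 = 359.1 kN.
Design strength φR_n = 0.75 × 359.1 = 269 kN.

269 kN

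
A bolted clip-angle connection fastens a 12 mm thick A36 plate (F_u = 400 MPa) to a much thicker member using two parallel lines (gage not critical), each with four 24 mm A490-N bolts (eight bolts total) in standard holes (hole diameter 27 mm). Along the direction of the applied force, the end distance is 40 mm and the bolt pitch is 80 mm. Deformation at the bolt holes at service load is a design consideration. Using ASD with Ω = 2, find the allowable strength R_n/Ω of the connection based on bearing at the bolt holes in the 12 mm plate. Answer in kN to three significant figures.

982 kN

Per bolt r_n = 1.2 l_c t F_u ≤ 2.4 d t F_u; upper limit = 2.4 × 24 × 12 × 400 / 1000 = 276.5 kN.
Edge bolt: l_c = 40 − 27/2 = 26.5 mm → 1.2 × 26.5 × 12 × 400 / 1000 = 152.6 → r_n = 152.6 kN.
Interior bolts: l_c = 80 − 27 = 53 mm → 1.2 × 53 × 12 × 400 / 1000 = 305.3 → r_n = 276.5 kN.
R_n = 2 × 152.6 + 6 × 276.5 = 1964 kN.
Allowable strength R_n/Ω = 1964 / 2 = 982 kN.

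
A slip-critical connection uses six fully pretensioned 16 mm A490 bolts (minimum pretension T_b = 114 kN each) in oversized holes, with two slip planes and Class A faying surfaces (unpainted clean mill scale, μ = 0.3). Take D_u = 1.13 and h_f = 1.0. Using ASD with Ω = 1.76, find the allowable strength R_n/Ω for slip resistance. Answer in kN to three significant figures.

R_n = μ · D_u · h_f · T_b · n_s · n_b = 0.3 × 1.13 × 1.0 × 114 × 2 × 6 = 463.8 kN.
Allowable strength R_n/Ω = 463.8 / 1.76 = 263 kN.

263 kN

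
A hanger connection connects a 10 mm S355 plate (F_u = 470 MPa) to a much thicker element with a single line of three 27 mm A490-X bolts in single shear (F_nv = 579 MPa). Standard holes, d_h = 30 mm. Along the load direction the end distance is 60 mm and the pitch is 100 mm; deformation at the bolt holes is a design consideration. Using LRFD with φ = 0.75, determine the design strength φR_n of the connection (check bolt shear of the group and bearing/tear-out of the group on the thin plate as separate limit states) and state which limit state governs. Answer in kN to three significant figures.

647 kN (bearing governs)

Bolt shear: A_b = π·27²/4 = 572.6 mm²; R_n = 579 × 572.6 × 3 × 1 / 1000 = 994.5 kN → 0.75 × 994.5 = 746 kN.
Bearing (1.2 l_c t F_u ≤ 2.4 d t F_u): upper limit = 2.4·27·10·470 / 1000 = 304.6 kN.
  Edge l_c = 60 − 30/2 = 45 → r_n = 253.8 kN; interior l_c = 100 − 30 = 70 → r_n = 304.6 kN.
  R_n,bearing = 1·253.8 + 2·304.6 = 862.9 kN → 0.75 × 862.9 = 647 kN.
Bearing governs: 647 kN.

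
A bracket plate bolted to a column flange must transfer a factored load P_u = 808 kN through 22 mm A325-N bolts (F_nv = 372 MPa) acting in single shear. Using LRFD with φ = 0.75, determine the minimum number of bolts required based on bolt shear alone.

A_b = π·22²/4 = 380.1 mm².
Per-bolt design strength φR_n = 0.75 × 372 × 380.1 × 1 / 1000 = 106.1 kN.
n ≥ 808 / 106.1 = 7.619 → use 8 bolts.

8 bolts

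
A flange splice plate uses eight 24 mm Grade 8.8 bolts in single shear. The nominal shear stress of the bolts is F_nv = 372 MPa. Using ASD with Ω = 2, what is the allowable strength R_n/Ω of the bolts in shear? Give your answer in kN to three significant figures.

A_b = π × 24² / 4 = 452.4 mm².
R_n = F_nv · A_b · n · n_s = 372 × 452.4 × 8 × 1 / 1000 = 1346 kN.
Allowable strength R_n/Ω = 1346 / 2 = 673 kN.

673 kN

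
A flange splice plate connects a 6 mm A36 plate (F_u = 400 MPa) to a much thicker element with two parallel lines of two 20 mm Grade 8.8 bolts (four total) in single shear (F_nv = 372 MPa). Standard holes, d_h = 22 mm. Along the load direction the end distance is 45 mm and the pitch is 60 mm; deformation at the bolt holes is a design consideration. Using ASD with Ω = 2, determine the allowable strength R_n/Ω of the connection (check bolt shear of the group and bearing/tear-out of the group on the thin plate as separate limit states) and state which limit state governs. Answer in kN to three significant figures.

207 kN (bearing governs)

Bolt shear: A_b = π·20²/4 = 314.2 mm²; R_n = 372 × 314.2 × 4 × 1 / 1000 = 467.5 kN → 467.5 / 2 = 234 kN.
Bearing (1.2 l_c t F_u ≤ 2.4 d t F_u): upper limit = 2.4·20·6·400 / 1000 = 115.2 kN.
  Edge l_c = 45 − 22/2 = 34 → r_n = 97.92 kN; interior l_c = 60 − 22 = 38 → r_n = 109.4 kN.
  R_n,bearing = 2·97.92 + 2·109.4 = 414.7 kN → 414.7 / 2 = 207 kN.
Bearing governs: 207 kN.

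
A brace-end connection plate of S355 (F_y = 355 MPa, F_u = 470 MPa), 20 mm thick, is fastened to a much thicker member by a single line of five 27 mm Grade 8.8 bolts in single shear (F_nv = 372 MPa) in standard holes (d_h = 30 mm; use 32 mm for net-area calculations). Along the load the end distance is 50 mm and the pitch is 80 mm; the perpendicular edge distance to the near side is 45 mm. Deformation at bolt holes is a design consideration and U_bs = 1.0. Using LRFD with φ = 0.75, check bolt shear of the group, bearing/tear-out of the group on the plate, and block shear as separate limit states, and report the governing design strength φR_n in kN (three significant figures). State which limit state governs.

799 kN (bolt shear governs)

Bolt shear: A_b = π·27²/4 = 572.6 mm²; R_n = 372 × 572.6 × 5 × 1 / 1000 = 1065 kN → 0.75 × 1065 = 799 kN.
Bearing: edge l_c = 35, r_n = 394.8 kN; interior l_c = 50, r_n = 564 kN; R_n = 394.8 + 4·564 = 2651 kN → 1990 kN.
Block shear: A_gv = 7400, A_nv = 4520, A_nt = 580 mm²; R_n = min(0.6F_uA_nv, 0.6F_yA_gv) + U_bs·F_u·A_nt = 1547 kN → 1160 kN.
Bolt shear governs: 799 kN.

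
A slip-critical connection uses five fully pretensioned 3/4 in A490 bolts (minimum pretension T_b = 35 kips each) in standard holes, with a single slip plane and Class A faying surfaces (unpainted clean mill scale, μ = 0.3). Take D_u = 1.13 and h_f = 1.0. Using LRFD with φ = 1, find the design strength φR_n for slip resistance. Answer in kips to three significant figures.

59.3 kips

R_n = μ · D_u · h_f · T_b · n_s · n_b = 0.3 × 1.13 × 1.0 × 35 × 1 × 5 = 59.32 kips.
Design strength φR_n = 1 × 59.32 = 59.3 kips.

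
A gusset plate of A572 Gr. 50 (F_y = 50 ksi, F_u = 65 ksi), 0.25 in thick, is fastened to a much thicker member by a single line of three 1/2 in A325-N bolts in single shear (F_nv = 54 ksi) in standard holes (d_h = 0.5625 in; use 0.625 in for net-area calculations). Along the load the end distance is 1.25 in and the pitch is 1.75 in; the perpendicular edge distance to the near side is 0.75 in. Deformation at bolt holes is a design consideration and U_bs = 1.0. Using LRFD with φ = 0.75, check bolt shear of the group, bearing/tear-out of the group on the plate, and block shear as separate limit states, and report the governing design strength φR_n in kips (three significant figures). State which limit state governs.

Bolt shear: A_b = π·0.5²/4 = 0.1963 in²; R_n = 54 × 0.1963 × 3 × 1 = 31.81 kips → 0.75 × 31.81 = 23.9 kips.
Bearing: edge l_c = 0.9688, r_n = 18.89 kips; interior l_c = 1.188, r_n = 19.5 kips; R_n = 18.89 + 2·19.5 = 57.89 kips → 43.4 kips.
Block shear: A_gv = 1.188, A_nv = 0.7969, A_nt = 0.1094 in²; R_n = min(0.6F_uA_nv, 0.6F_yA_gv) + U_bs·F_u·A_nt = 38.19 kips → 28.6 kips.
Bolt shear governs: 23.9 kips.

23.9 kips (bolt shear governs)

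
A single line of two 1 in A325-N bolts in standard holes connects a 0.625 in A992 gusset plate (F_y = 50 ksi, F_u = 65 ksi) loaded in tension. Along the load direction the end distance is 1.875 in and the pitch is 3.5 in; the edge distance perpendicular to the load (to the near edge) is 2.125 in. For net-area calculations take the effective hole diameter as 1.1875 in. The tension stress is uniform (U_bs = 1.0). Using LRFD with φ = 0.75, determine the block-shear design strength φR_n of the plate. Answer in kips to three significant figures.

Shear plane L_v = 1.875 + 1·3.5 = 5.375 in; A_gv = 5.375 × 0.625 = 3.359 in².
A_nv = (5.375 − 1.5·1.1875) × 0.625 = 2.246 in².
A_nt = (2.125 − 0.5·1.1875) × 0.625 = 0.957 in².
0.6 F_u A_nv = 87.6 kips; 0.6 F_y A_gv = 100.8 kips → shear rupture governs the shear term.
R_n = 87.6 + 1.0 × 65 × 0.957 = 149.8 kips.
Design strength φR_n = 0.75 × 149.8 = 112 kips.

112 kips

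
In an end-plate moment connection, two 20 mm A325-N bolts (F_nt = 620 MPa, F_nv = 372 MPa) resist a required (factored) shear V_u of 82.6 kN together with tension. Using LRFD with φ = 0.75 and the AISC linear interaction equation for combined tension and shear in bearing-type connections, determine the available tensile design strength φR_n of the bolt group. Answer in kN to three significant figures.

242 kN

A_b = π·20²/4 = 314.2 mm²; f_rv = 82.6 × 1000 / (2 × 314.2) = 131.5 MPa.
F'_nt = 1.3 F_nt − (F_nt / φF_nv) f_rv = 1.3·620 − (620/(0.75·372))·131.5 = 513.9 MPa, capped at F_nt → F'_nt = 513.9 MPa.
R_n = F'_nt · A_b · n = 513.9 × 314.2 × 2 / 1000 = 322.9 kN.
Design strength φR_n = 0.75 × 322.9 = 242 kN.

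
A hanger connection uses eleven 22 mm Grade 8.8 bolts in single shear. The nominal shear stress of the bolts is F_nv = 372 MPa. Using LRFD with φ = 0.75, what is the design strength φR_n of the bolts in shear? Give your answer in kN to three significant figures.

A_b = π × 22² / 4 = 380.1 mm².
R_n = F_nv · A_b · n · n_s = 372 × 380.1 × 11 × 1 / 1000 = 1556 kN.
Design strength φR_n = 0.75 × 1556 = 1170 kN.

1170 kN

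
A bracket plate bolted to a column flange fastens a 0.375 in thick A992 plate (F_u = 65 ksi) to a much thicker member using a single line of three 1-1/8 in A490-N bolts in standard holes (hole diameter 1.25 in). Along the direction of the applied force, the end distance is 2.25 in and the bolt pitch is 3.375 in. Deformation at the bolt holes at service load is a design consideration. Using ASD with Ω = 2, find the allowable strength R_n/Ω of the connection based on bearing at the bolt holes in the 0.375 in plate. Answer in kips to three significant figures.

85.9 kips

Per bolt r_n = 1.2 l_c t F_u ≤ 2.4 d t F_u; upper limit = 2.4 × 1.125 × 0.375 × 65 = 65.81 kips.
Edge bolt: l_c = 2.25 − 1.25/2 = 1.625 in → 1.2 × 1.625 × 0.375 × 65 = 47.53 → r_n = 47.53 kips.
Interior bolts: l_c = 3.375 − 1.25 = 2.125 in → 1.2 × 2.125 × 0.375 × 65 = 62.16 → r_n = 62.16 kips.
R_n = 1 × 47.53 + 2 × 62.16 = 171.8 kips.
Allowable strength R_n/Ω = 171.8 / 2 = 85.9 kips.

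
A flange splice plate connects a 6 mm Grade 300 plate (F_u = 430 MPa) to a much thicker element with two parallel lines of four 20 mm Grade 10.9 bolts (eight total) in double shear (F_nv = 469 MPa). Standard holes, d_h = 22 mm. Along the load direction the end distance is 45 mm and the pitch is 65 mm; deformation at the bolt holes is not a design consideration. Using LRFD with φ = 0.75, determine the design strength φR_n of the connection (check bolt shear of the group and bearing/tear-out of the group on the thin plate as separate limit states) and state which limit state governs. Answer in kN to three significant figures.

Bolt shear: A_b = π·20²/4 = 314.2 mm²; R_n = 469 × 314.2 × 8 × 2 / 1000 = 2357 kN → 0.75 × 2357 = 1770 kN.
Bearing (1.5 l_c t F_u ≤ 3.0 d t F_u): upper limit = 3.0·20·6·430 / 1000 = 154.8 kN.
  Edge l_c = 45 − 22/2 = 34 → r_n = 131.6 kN; interior l_c = 65 − 22 = 43 → r_n = 154.8 kN.
  R_n,bearing = 2·131.6 + 6·154.8 = 1192 kN → 0.75 × 1192 = 894 kN.
Bearing governs: 894 kN.

894 kN (bearing governs)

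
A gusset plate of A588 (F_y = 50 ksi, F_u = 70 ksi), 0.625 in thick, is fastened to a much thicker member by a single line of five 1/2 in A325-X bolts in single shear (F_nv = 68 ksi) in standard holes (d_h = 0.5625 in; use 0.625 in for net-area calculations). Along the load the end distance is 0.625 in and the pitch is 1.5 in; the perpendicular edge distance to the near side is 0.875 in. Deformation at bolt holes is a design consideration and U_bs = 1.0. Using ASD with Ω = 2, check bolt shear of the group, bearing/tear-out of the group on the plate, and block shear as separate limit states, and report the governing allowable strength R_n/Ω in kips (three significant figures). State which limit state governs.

Bolt shear: A_b = π·0.5²/4 = 0.1963 in²; R_n = 68 × 0.1963 × 5 × 1 = 66.76 kips → 66.76 / 2 = 33.4 kips.
Bearing: edge l_c = 0.3438, r_n = 18.05 kips; interior l_c = 0.9375, r_n = 49.22 kips; R_n = 18.05 + 4·49.22 = 214.9 kips → 107 kips.
Block shear: A_gv = 4.141, A_nv = 2.383, A_nt = 0.3516 in²; R_n = min(0.6F_uA_nv, 0.6F_yA_gv) + U_bs·F_u·A_nt = 124.7 kips → 62.3 kips.
Bolt shear governs: 33.4 kips.

33.4 kips (bolt shear governs)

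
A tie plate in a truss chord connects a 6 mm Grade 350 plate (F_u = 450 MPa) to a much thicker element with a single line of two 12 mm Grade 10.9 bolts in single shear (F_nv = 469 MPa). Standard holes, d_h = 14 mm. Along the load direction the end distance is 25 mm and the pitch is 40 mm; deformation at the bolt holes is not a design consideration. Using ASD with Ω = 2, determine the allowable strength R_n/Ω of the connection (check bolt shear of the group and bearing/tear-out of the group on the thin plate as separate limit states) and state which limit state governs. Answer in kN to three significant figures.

53 kN (bolt shear governs)

Bolt shear: A_b = π·12²/4 = 113.1 mm²; R_n = 469 × 113.1 × 2 × 1 / 1000 = 106.1 kN → 106.1 / 2 = 53 kN.
Bearing (1.5 l_c t F_u ≤ 3.0 d t F_u): upper limit = 3.0·12·6·450 / 1000 = 97.2 kN.
  Edge l_c = 25 − 14/2 = 18 → r_n = 72.9 kN; interior l_c = 40 − 14 = 26 → r_n = 97.2 kN.
  R_n,bearing = 1·72.9 + 1·97.2 = 170.1 kN → 170.1 / 2 = 85.1 kN.
Bolt shear governs: 53 kN.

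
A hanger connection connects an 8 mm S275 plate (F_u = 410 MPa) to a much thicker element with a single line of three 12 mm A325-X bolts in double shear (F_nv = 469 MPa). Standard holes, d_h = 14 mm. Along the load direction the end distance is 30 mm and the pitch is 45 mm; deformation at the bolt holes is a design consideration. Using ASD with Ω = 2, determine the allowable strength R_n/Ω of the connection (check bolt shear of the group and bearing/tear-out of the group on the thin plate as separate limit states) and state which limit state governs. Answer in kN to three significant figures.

140 kN (bearing governs)

Bolt shear: A_b = π·12²/4 = 113.1 mm²; R_n = 469 × 113.1 × 3 × 2 / 1000 = 318.3 kN → 318.3 / 2 = 159 kN.
Bearing (1.2 l_c t F_u ≤ 2.4 d t F_u): upper limit = 2.4·12·8·410 / 1000 = 94.46 kN.
  Edge l_c = 30 − 14/2 = 23 → r_n = 90.53 kN; interior l_c = 45 − 14 = 31 → r_n = 94.46 kN.
  R_n,bearing = 1·90.53 + 2·94.46 = 279.5 kN → 279.5 / 2 = 140 kN.
Bearing governs: 140 kN.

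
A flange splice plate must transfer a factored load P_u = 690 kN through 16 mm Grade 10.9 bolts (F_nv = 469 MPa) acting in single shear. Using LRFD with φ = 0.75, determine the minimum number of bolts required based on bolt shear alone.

10 bolts

A_b = π·16²/4 = 201.1 mm².
Per-bolt design strength φR_n = 0.75 × 469 × 201.1 × 1 / 1000 = 70.72 kN.
n ≥ 690 / 70.72 = 9.756 → use 10 bolts.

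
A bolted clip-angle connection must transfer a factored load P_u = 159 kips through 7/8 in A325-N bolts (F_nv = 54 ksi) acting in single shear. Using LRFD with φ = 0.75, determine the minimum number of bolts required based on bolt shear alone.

A_b = π·0.875²/4 = 0.6013 in².
Per-bolt design strength φR_n = 0.75 × 54 × 0.6013 × 1 = 24.35 kips.
n ≥ 159 / 24.35 = 6.529 → use 7 bolts.

7 bolts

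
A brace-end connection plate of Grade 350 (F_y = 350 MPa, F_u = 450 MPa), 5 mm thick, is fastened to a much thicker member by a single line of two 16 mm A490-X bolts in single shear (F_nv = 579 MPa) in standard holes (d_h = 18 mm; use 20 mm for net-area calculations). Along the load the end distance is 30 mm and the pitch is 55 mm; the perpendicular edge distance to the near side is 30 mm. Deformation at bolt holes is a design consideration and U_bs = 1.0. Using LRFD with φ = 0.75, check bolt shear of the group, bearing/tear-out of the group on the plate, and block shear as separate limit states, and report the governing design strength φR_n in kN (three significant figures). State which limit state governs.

Bolt shear: A_b = π·16²/4 = 201.1 mm²; R_n = 579 × 201.1 × 2 × 1 / 1000 = 232.8 kN → 0.75 × 232.8 = 175 kN.
Bearing: edge l_c = 21, r_n = 56.7 kN; interior l_c = 37, r_n = 86.4 kN; R_n = 56.7 + 1·86.4 = 143.1 kN → 107 kN.
Block shear: A_gv = 425, A_nv = 275, A_nt = 100 mm²; R_n = min(0.6F_uA_nv, 0.6F_yA_gv) + U_bs·F_u·A_nt = 119.2 kN → 89.4 kN.
Block shear governs: 89.4 kN.

89.4 kN (block shear governs)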